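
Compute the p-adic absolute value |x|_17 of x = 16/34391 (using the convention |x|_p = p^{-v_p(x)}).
|16/34391|_17 = 4913

Step 1 — compute v_17(x) by factoring powers of 17 out of the numerator and denominator: v_17(16/34391) = -3. Step 2 — apply |x|_p = p^{-v_p(x)} = 17^{3} = 4913.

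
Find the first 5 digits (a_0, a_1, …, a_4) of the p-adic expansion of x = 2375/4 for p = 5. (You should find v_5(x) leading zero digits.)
(a_0, …, a_4) = (0, 0, 0, 1, 2)

v_5(2375/4) = 3, so a_0 = ... = a_2 = 0. Factor out: x = 5^3 · u with u = 19/4 a unit in ℤ_5. Expand u iteratively via a_{v+i} = u_i mod 5, u_{i+1} = (u_i − a_{v+i})/5:
  u_0 = 19/4;  a_3 = 1;  u_1 = (u_0 − 1)/5 = 3/4
  u_1 = 3/4;  a_4 = 2;  u_2 = (u_1 − 2)/5 = -1/4
Digits: (0, 0, 0, 1, 2).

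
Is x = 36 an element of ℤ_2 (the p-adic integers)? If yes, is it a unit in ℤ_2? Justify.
x ∈ ℤ_2 but not a unit; v_2(x) = 2 > 0

ℤ_2 = {x ∈ ℚ_2 : v_2(x) ≥ 0} and ℤ_2^× = {x ∈ ℤ_2 : v_2(x) = 0}. Here v_2(36) = v_2(num) − v_2(den) = 2; compare against these criteria.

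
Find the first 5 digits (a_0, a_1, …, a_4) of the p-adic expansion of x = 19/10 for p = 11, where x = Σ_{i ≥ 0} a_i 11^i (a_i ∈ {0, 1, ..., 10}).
(a_0, …, a_4) = (3, 1, 1, 1, 1)

v_11(19/10) = 0 (numerator and denominator both coprime to 11), so x ∈ ℤ_11^×. Compute digits iteratively via a_i = x_i mod 11, x_{i+1} = (x_i − a_i)/11, with x_0 = x:
  x_0 = 19/10;  a_0 = 3;  x_1 = (x_0 − 3)/11 = -1/10
  x_1 = -1/10;  a_1 = 1;  x_2 = (x_1 − 1)/11 = -1/10
  x_2 = -1/10;  a_2 = 1;  x_3 = (x_2 − 1)/11 = -1/10
  x_3 = -1/10;  a_3 = 1;  x_4 = (x_3 − 1)/11 = -1/10
  x_4 = -1/10;  a_4 = 1;  x_5 = (x_4 − 1)/11 = -1/10
Digits: (3, 1, 1, 1, 1).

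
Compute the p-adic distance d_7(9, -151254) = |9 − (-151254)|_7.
d_7(9, -151254) = 1/16807

Step 1 — x − y = 9 − (-151254) = 151263. Step 2 — v_7(151263) = 5 (factor: 151263 = (7^5 · 9); the sign does not affect v_p). Step 3 — |x − y|_7 = 7^{-5} = 1/16807.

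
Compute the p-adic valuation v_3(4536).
v_3(4536) = 4

v_3(n) is the largest exponent k such that 3^k divides n. Factor out: 4536 = 3^4 · 56. (Sign doesn't affect v_p.) So v_3(4536) = 4.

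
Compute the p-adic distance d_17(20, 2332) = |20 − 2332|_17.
d_17(20, 2332) = 1/289

Step 1 — x − y = 20 − 2332 = -2312. Step 2 — v_17(-2312) = 2 (factor: -2312 = −(17^2 · 8); the sign does not affect v_p). Step 3 — |x − y|_17 = 17^{-2} = 1/289.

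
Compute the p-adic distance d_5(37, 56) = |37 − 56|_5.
d_5(37, 56) = 1

Step 1 — x − y = 37 − 56 = -19. Step 2 — v_5(-19) = 0 (factor: -19 = −(5^0 · 19); the sign does not affect v_p). Step 3 — |x − y|_5 = 5^{0} = 1.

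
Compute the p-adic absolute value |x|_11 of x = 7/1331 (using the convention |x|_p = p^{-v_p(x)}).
|7/1331|_11 = 1331

Step 1 — compute v_11(x) by factoring powers of 11 out of the numerator and denominator: v_11(7/1331) = -3. Step 2 — apply |x|_p = p^{-v_p(x)} = 11^{3} = 1331.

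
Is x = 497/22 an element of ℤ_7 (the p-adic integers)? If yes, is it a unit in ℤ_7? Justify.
x ∈ ℤ_7 but not a unit; v_7(x) = 1 > 0

ℤ_7 = {x ∈ ℚ_7 : v_7(x) ≥ 0} and ℤ_7^× = {x ∈ ℤ_7 : v_7(x) = 0}. Here v_7(497/22) = v_7(num) − v_7(den) = 1; compare against these criteria.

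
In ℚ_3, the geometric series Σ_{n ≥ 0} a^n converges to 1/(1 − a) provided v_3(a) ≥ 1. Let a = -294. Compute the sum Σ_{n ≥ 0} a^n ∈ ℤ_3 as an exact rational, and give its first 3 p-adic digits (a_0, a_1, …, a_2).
Σ a^n = 1/(1 − a) = 1/295;  first 3 digits = (1, 1, 1)

v_3(a) = 1 ≥ 1, so the series converges in ℤ_3 to 1/(1 − a) = 1/(1 − (-294)) = 1/295. Expand this rational in ℤ_3: compute digits iteratively via d_i = x_i mod 3, x_{i+1} = (x_i − d_i)/3. The first 3 digits are (1, 1, 1).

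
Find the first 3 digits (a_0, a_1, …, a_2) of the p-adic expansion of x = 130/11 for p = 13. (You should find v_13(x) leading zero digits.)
(a_0, …, a_2) = (0, 8, 3)

v_13(130/11) = 1, so a_0 = ... = a_0 = 0. Factor out: x = 13^1 · u with u = 10/11 a unit in ℤ_13. Expand u iteratively via a_{v+i} = u_i mod 13, u_{i+1} = (u_i − a_{v+i})/13:
  u_0 = 10/11;  a_1 = 8;  u_1 = (u_0 − 8)/13 = -6/11
  u_1 = -6/11;  a_2 = 3;  u_2 = (u_1 − 3)/13 = -3/11
Digits: (0, 8, 3).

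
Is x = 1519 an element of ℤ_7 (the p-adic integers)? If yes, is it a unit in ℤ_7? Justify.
x ∈ ℤ_7 but not a unit; v_7(x) = 2 > 0

ℤ_7 = {x ∈ ℚ_7 : v_7(x) ≥ 0} and ℤ_7^× = {x ∈ ℤ_7 : v_7(x) = 0}. Here v_7(1519) = v_7(num) − v_7(den) = 2; compare against these criteria.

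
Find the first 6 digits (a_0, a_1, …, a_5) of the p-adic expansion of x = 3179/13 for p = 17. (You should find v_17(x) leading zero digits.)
(a_0, …, a_5) = (0, 0, 10, 6, 14, 7)

v_17(3179/13) = 2, so a_0 = ... = a_1 = 0. Factor out: x = 17^2 · u with u = 11/13 a unit in ℤ_17. Expand u iteratively via a_{v+i} = u_i mod 17, u_{i+1} = (u_i − a_{v+i})/17:
  u_0 = 11/13;  a_2 = 10;  u_1 = (u_0 − 10)/17 = -7/13
  u_1 = -7/13;  a_3 = 6;  u_2 = (u_1 − 6)/17 = -5/13
  u_2 = -5/13;  a_4 = 14;  u_3 = (u_2 − 14)/17 = -11/13
  u_3 = -11/13;  a_5 = 7;  u_4 = (u_3 − 7)/17 = -6/13
Digits: (0, 0, 10, 6, 14, 7).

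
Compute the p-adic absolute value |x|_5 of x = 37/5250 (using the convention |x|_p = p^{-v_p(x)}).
|37/5250|_5 = 125

Step 1 — compute v_5(x) by factoring powers of 5 out of the numerator and denominator: v_5(37/5250) = -3. Step 2 — apply |x|_p = p^{-v_p(x)} = 5^{3} = 125.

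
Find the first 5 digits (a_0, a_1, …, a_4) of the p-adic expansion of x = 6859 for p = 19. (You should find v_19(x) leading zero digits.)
(a_0, …, a_4) = (0, 0, 0, 1, 0)

v_19(6859) = 3, so a_0 = ... = a_2 = 0. Factor out: x = 19^3 · u with u = 1 a unit in ℤ_19. Expand u iteratively via a_{v+i} = u_i mod 19, u_{i+1} = (u_i − a_{v+i})/19:
  u_0 = 1;  a_3 = 1;  u_1 = (u_0 − 1)/19 = 0
  u_1 = 0;  a_4 = 0;  u_2 = (u_1 − 0)/19 = 0
Digits: (0, 0, 0, 1, 0).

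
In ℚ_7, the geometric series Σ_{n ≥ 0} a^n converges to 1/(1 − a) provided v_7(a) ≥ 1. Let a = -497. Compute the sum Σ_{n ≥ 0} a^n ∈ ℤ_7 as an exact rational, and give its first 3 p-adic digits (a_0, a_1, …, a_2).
Σ a^n = 1/(1 − a) = 1/498;  first 3 digits = (1, 6, 4)

v_7(a) = 1 ≥ 1, so the series converges in ℤ_7 to 1/(1 − a) = 1/(1 − (-497)) = 1/498. Expand this rational in ℤ_7: compute digits iteratively via d_i = x_i mod 7, x_{i+1} = (x_i − d_i)/7. The first 3 digits are (1, 6, 4).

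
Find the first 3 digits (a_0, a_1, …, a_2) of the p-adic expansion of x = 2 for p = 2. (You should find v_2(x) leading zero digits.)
(a_0, …, a_2) = (0, 1, 0)

v_2(2) = 1, so a_0 = ... = a_0 = 0. Factor out: x = 2^1 · u with u = 1 a unit in ℤ_2. Expand u iteratively via a_{v+i} = u_i mod 2, u_{i+1} = (u_i − a_{v+i})/2:
  u_0 = 1;  a_1 = 1;  u_1 = (u_0 − 1)/2 = 0
  u_1 = 0;  a_2 = 0;  u_2 = (u_1 − 0)/2 = 0
Digits: (0, 1, 0).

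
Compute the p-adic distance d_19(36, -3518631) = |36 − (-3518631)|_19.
d_19(36, -3518631) = 1/130321

Step 1 — x − y = 36 − (-3518631) = 3518667. Step 2 — v_19(3518667) = 4 (factor: 3518667 = (19^4 · 27); the sign does not affect v_p). Step 3 — |x − y|_19 = 19^{-4} = 1/130321.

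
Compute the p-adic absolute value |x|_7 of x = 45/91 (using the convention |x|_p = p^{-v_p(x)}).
|45/91|_7 = 7

Step 1 — compute v_7(x) by factoring powers of 7 out of the numerator and denominator: v_7(45/91) = -1. Step 2 — apply |x|_p = p^{-v_p(x)} = 7^{1} = 7.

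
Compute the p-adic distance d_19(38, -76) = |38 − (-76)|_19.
d_19(38, -76) = 1/19

Step 1 — x − y = 38 − (-76) = 114. Step 2 — v_19(114) = 1 (factor: 114 = (19^1 · 6); the sign does not affect v_p). Step 3 — |x − y|_19 = 19^{-1} = 1/19.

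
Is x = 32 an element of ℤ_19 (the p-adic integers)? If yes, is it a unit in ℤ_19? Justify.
x ∈ ℤ_19^× (unit); v_19(x) = 0

ℤ_19 = {x ∈ ℚ_19 : v_19(x) ≥ 0} and ℤ_19^× = {x ∈ ℤ_19 : v_19(x) = 0}. Here v_19(32) = v_19(num) − v_19(den) = 0; compare against these criteria.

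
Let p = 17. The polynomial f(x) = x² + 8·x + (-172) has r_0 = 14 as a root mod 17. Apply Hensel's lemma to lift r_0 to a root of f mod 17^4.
r_3 = 23355 (mod 83521)

Hensel: r_{i+1} = r_i − f(r_i)·(f′(r_i))^{-1} mod 17^{i+2}, f′(x) = 2x + 8. Iterate:
  r_0 = 14 (mod 17)
  r_1 = 235 (mod 289)
  r_2 = 3703 (mod 4913)
  r_3 = 23355 (mod 83521)
Final: r = 23355 satisfies f(r) ≡ 0 mod 17^4.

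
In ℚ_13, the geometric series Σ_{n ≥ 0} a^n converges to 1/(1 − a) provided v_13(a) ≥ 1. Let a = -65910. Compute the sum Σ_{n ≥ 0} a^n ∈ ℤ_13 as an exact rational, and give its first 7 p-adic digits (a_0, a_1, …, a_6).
Σ a^n = 1/(1 − a) = 1/65911;  first 7 digits = (1, 0, 0, 9, 10, 12, 2)

v_13(a) = 3 ≥ 1, so the series converges in ℤ_13 to 1/(1 − a) = 1/(1 − (-65910)) = 1/65911. Expand this rational in ℤ_13: compute digits iteratively via d_i = x_i mod 13, x_{i+1} = (x_i − d_i)/13. The first 7 digits are (1, 0, 0, 9, 10, 12, 2).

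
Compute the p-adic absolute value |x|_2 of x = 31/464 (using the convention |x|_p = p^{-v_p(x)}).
|31/464|_2 = 16

Step 1 — compute v_2(x) by factoring powers of 2 out of the numerator and denominator: v_2(31/464) = -4. Step 2 — apply |x|_p = p^{-v_p(x)} = 2^{4} = 16.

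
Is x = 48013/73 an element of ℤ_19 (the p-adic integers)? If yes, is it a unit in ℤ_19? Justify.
x ∈ ℤ_19 but not a unit; v_19(x) = 3 > 0

ℤ_19 = {x ∈ ℚ_19 : v_19(x) ≥ 0} and ℤ_19^× = {x ∈ ℤ_19 : v_19(x) = 0}. Here v_19(48013/73) = v_19(num) − v_19(den) = 3; compare against these criteria.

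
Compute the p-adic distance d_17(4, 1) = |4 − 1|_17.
d_17(4, 1) = 1

Step 1 — x − y = 4 − 1 = 3. Step 2 — v_17(3) = 0 (factor: 3 = (17^0 · 3); the sign does not affect v_p). Step 3 — |x − y|_17 = 17^{0} = 1.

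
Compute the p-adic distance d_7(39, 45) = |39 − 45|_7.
d_7(39, 45) = 1

Step 1 — x − y = 39 − 45 = -6. Step 2 — v_7(-6) = 0 (factor: -6 = −(7^0 · 6); the sign does not affect v_p). Step 3 — |x − y|_7 = 7^{0} = 1.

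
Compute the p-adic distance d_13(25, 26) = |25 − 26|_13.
d_13(25, 26) = 1

Step 1 — x − y = 25 − 26 = -1. Step 2 — v_13(-1) = 0 (factor: -1 = −(13^0 · 1); the sign does not affect v_p). Step 3 — |x − y|_13 = 13^{0} = 1.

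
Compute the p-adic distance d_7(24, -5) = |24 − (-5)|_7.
d_7(24, -5) = 1

Step 1 — x − y = 24 − (-5) = 29. Step 2 — v_7(29) = 0 (factor: 29 = (7^0 · 29); the sign does not affect v_p). Step 3 — |x − y|_7 = 7^{0} = 1.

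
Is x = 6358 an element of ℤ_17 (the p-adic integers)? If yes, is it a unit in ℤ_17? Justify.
x ∈ ℤ_17 but not a unit; v_17(x) = 2 > 0

ℤ_17 = {x ∈ ℚ_17 : v_17(x) ≥ 0} and ℤ_17^× = {x ∈ ℤ_17 : v_17(x) = 0}. Here v_17(6358) = v_17(num) − v_17(den) = 2; compare against these criteria.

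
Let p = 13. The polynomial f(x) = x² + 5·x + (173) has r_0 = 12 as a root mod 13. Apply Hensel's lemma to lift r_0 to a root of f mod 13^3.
r_2 = 675 (mod 2197)

Hensel: r_{i+1} = r_i − f(r_i)·(f′(r_i))^{-1} mod 13^{i+2}, f′(x) = 2x + 5. Iterate:
  r_0 = 12 (mod 13)
  r_1 = 168 (mod 169)
  r_2 = 675 (mod 2197)
Final: r = 675 satisfies f(r) ≡ 0 mod 13^3.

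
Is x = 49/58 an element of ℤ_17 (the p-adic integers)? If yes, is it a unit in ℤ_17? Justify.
x ∈ ℤ_17^× (unit); v_17(x) = 0

ℤ_17 = {x ∈ ℚ_17 : v_17(x) ≥ 0} and ℤ_17^× = {x ∈ ℤ_17 : v_17(x) = 0}. Here v_17(49/58) = v_17(num) − v_17(den) = 0; compare against these criteria.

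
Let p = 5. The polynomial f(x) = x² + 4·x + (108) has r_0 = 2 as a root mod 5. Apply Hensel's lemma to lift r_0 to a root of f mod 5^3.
r_2 = 37 (mod 125)

Hensel: r_{i+1} = r_i − f(r_i)·(f′(r_i))^{-1} mod 5^{i+2}, f′(x) = 2x + 4. Iterate:
  r_0 = 2 (mod 5)
  r_1 = 12 (mod 25)
  r_2 = 37 (mod 125)
Final: r = 37 satisfies f(r) ≡ 0 mod 5^3.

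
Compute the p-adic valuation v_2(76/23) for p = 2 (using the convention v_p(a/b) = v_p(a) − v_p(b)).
v_2(76/23) = 2

Factor powers of 2 from the numerator and denominator of the reduced fraction: 76 = 2^2 · 19 and 23 = 2^0 · 23. Apply v_p(a/b) = v_p(a) − v_p(b): v_2(76/23) = 2 − 0 = 2.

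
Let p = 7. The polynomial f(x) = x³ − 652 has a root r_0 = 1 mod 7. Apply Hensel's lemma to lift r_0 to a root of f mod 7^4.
r_3 = 2178 (mod 2401)

Hensel: r_{i+1} = r_i − f(r_i)/f′(r_i) mod 7^{i+2}, where f′(x) = 3x². Iterate:
  r_0 = 1 (mod 7)
  r_1 = 22 (mod 49)
  r_2 = 120 (mod 343)
  r_3 = 2178 (mod 2401)
Final: r = 2178 with f(r) ≡ 0 mod 7^4.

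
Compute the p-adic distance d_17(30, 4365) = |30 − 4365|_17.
d_17(30, 4365) = 1/289

Step 1 — x − y = 30 − 4365 = -4335. Step 2 — v_17(-4335) = 2 (factor: -4335 = −(17^2 · 15); the sign does not affect v_p). Step 3 — |x − y|_17 = 17^{-2} = 1/289.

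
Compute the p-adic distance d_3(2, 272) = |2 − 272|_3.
d_3(2, 272) = 1/27

Step 1 — x − y = 2 − 272 = -270. Step 2 — v_3(-270) = 3 (factor: -270 = −(3^3 · 10); the sign does not affect v_p). Step 3 — |x − y|_3 = 3^{-3} = 1/27.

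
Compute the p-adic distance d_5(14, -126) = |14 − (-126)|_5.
d_5(14, -126) = 1/5

Step 1 — x − y = 14 − (-126) = 140. Step 2 — v_5(140) = 1 (factor: 140 = (5^1 · 28); the sign does not affect v_p). Step 3 — |x − y|_5 = 5^{-1} = 1/5.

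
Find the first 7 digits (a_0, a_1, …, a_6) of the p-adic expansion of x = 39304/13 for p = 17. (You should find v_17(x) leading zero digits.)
(a_0, …, a_6) = (0, 0, 0, 15, 7, 10, 2)

v_17(39304/13) = 3, so a_0 = ... = a_2 = 0. Factor out: x = 17^3 · u with u = 8/13 a unit in ℤ_17. Expand u iteratively via a_{v+i} = u_i mod 17, u_{i+1} = (u_i − a_{v+i})/17:
  u_0 = 8/13;  a_3 = 15;  u_1 = (u_0 − 15)/17 = -11/13
  u_1 = -11/13;  a_4 = 7;  u_2 = (u_1 − 7)/17 = -6/13
  u_2 = -6/13;  a_5 = 10;  u_3 = (u_2 − 10)/17 = -8/13
  u_3 = -8/13;  a_6 = 2;  u_4 = (u_3 − 2)/17 = -2/13
Digits: (0, 0, 0, 15, 7, 10, 2).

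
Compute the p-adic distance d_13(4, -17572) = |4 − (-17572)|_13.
d_13(4, -17572) = 1/2197

Step 1 — x − y = 4 − (-17572) = 17576. Step 2 — v_13(17576) = 3 (factor: 17576 = (13^3 · 8); the sign does not affect v_p). Step 3 — |x − y|_13 = 13^{-3} = 1/2197.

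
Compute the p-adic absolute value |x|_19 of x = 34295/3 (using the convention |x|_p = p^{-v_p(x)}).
|34295/3|_19 = 1/6859

Step 1 — compute v_19(x) by factoring powers of 19 out of the numerator and denominator: v_19(34295/3) = 3. Step 2 — apply |x|_p = p^{-v_p(x)} = 19^{-3} = 1/6859.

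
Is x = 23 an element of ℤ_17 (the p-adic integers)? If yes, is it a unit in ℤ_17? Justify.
x ∈ ℤ_17^× (unit); v_17(x) = 0

ℤ_17 = {x ∈ ℚ_17 : v_17(x) ≥ 0} and ℤ_17^× = {x ∈ ℤ_17 : v_17(x) = 0}. Here v_17(23) = v_17(num) − v_17(den) = 0; compare against these criteria.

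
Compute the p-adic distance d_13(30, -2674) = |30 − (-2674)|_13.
d_13(30, -2674) = 1/169

Step 1 — x − y = 30 − (-2674) = 2704. Step 2 — v_13(2704) = 2 (factor: 2704 = (13^2 · 16); the sign does not affect v_p). Step 3 — |x − y|_13 = 13^{-2} = 1/169.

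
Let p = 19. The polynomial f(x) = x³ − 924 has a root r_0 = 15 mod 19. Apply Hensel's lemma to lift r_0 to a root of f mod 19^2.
r_1 = 167 (mod 361)

Hensel: r_{i+1} = r_i − f(r_i)/f′(r_i) mod 19^{i+2}, where f′(x) = 3x². Iterate:
  r_0 = 15 (mod 19)
  r_1 = 167 (mod 361)
Final: r = 167 with f(r) ≡ 0 mod 19^2.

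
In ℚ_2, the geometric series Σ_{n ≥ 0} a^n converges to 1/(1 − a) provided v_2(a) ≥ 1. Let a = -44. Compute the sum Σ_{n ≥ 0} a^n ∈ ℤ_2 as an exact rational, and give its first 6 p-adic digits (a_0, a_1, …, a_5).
Σ a^n = 1/(1 − a) = 1/45;  first 6 digits = (1, 0, 1, 0, 0, 1)

v_2(a) = 2 ≥ 1, so the series converges in ℤ_2 to 1/(1 − a) = 1/(1 − (-44)) = 1/45. Expand this rational in ℤ_2: compute digits iteratively via d_i = x_i mod 2, x_{i+1} = (x_i − d_i)/2. The first 6 digits are (1, 0, 1, 0, 0, 1).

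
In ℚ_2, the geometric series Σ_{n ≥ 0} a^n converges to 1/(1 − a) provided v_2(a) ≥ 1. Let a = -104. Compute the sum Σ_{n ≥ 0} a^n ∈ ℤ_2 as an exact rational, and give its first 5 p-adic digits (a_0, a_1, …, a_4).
Σ a^n = 1/(1 − a) = 1/105;  first 5 digits = (1, 0, 0, 1, 1)

v_2(a) = 3 ≥ 1, so the series converges in ℤ_2 to 1/(1 − a) = 1/(1 − (-104)) = 1/105. Expand this rational in ℤ_2: compute digits iteratively via d_i = x_i mod 2, x_{i+1} = (x_i − d_i)/2. The first 5 digits are (1, 0, 0, 1, 1).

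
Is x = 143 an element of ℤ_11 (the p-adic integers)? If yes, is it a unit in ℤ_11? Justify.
x ∈ ℤ_11 but not a unit; v_11(x) = 1 > 0

ℤ_11 = {x ∈ ℚ_11 : v_11(x) ≥ 0} and ℤ_11^× = {x ∈ ℤ_11 : v_11(x) = 0}. Here v_11(143) = v_11(num) − v_11(den) = 1; compare against these criteria.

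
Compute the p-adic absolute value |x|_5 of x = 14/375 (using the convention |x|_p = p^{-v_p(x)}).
|14/375|_5 = 125

Step 1 — compute v_5(x) by factoring powers of 5 out of the numerator and denominator: v_5(14/375) = -3. Step 2 — apply |x|_p = p^{-v_p(x)} = 5^{3} = 125.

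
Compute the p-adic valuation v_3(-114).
v_3(-114) = 1

v_3(n) is the largest exponent k such that 3^k divides n. Factor out: -114 = -3^1 · 38. (Sign doesn't affect v_p.) So v_3(-114) = 1.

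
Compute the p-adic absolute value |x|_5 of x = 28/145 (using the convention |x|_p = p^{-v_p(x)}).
|28/145|_5 = 5

Step 1 — compute v_5(x) by factoring powers of 5 out of the numerator and denominator: v_5(28/145) = -1. Step 2 — apply |x|_p = p^{-v_p(x)} = 5^{1} = 5.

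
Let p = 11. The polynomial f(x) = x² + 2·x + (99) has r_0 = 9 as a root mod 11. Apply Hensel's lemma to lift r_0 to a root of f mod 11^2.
r_1 = 108 (mod 121)

Hensel: r_{i+1} = r_i − f(r_i)·(f′(r_i))^{-1} mod 11^{i+2}, f′(x) = 2x + 2. Iterate:
  r_0 = 9 (mod 11)
  r_1 = 108 (mod 121)
Final: r = 108 satisfies f(r) ≡ 0 mod 11^2.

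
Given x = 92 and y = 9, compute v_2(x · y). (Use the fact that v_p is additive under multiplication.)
v_2(828) = 2

v_p(x) = 2 (factor: 92 = 2^2 · 23); v_p(y) = 0 (factor: 9 = 2^0 · 9). Additivity: v_p(xy) = v_p(x) + v_p(y) = 2 + 0 = 2. (Direct check: xy = 828 = 2^2 · (207).)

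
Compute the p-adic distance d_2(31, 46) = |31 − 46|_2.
d_2(31, 46) = 1

Step 1 — x − y = 31 − 46 = -15. Step 2 — v_2(-15) = 0 (factor: -15 = −(2^0 · 15); the sign does not affect v_p). Step 3 — |x − y|_2 = 2^{0} = 1.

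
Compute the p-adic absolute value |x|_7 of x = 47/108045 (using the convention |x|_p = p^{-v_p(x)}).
|47/108045|_7 = 2401

Step 1 — compute v_7(x) by factoring powers of 7 out of the numerator and denominator: v_7(47/108045) = -4. Step 2 — apply |x|_p = p^{-v_p(x)} = 7^{4} = 2401.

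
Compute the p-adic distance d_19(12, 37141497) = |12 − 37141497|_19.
d_19(12, 37141497) = 1/2476099

Step 1 — x − y = 12 − 37141497 = -37141485. Step 2 — v_19(-37141485) = 5 (factor: -37141485 = −(19^5 · 15); the sign does not affect v_p). Step 3 — |x − y|_19 = 19^{-5} = 1/2476099.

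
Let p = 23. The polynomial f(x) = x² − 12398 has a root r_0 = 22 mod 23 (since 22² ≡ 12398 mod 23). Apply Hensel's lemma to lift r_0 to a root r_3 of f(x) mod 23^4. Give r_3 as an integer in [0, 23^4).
r_3 = 219419 (mod 279841)

Hensel's recurrence: r_{i+1} = r_i − f(r_i)·(f′(r_i))^{-1} mod 23^{i+2}, with f′(x) = 2x. Iterate:
  r_0 = 22 (mod 23)
  r_1 = 413 (mod 529)
  r_2 = 413 (mod 12167)
  r_3 = 219419 (mod 279841)
Final: r_3 = 219419, and one checks f(r_3) ≡ 0 mod 23^4.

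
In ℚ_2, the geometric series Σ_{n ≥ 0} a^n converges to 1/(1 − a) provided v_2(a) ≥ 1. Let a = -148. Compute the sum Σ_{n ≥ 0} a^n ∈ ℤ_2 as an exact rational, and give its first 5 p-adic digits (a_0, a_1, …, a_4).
Σ a^n = 1/(1 − a) = 1/149;  first 5 digits = (1, 0, 1, 1, 1)

v_2(a) = 2 ≥ 1, so the series converges in ℤ_2 to 1/(1 − a) = 1/(1 − (-148)) = 1/149. Expand this rational in ℤ_2: compute digits iteratively via d_i = x_i mod 2, x_{i+1} = (x_i − d_i)/2. The first 5 digits are (1, 0, 1, 1, 1).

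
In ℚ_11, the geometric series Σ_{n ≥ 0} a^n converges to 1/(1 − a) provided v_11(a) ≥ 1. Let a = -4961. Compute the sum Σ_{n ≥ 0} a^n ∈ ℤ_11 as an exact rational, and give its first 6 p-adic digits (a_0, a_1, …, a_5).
Σ a^n = 1/(1 − a) = 1/4962;  first 6 digits = (1, 0, 3, 7, 8, 9)

v_11(a) = 2 ≥ 1, so the series converges in ℤ_11 to 1/(1 − a) = 1/(1 − (-4961)) = 1/4962. Expand this rational in ℤ_11: compute digits iteratively via d_i = x_i mod 11, x_{i+1} = (x_i − d_i)/11. The first 6 digits are (1, 0, 3, 7, 8, 9).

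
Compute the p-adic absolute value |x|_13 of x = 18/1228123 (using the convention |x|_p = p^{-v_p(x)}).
|18/1228123|_13 = 28561

Step 1 — compute v_13(x) by factoring powers of 13 out of the numerator and denominator: v_13(18/1228123) = -4. Step 2 — apply |x|_p = p^{-v_p(x)} = 13^{4} = 28561.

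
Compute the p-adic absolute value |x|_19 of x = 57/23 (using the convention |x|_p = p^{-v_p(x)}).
|57/23|_19 = 1/19

Step 1 — compute v_19(x) by factoring powers of 19 out of the numerator and denominator: v_19(57/23) = 1. Step 2 — apply |x|_p = p^{-v_p(x)} = 19^{-1} = 1/19.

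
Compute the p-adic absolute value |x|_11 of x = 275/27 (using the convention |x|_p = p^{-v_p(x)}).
|275/27|_11 = 1/11

Step 1 — compute v_11(x) by factoring powers of 11 out of the numerator and denominator: v_11(275/27) = 1. Step 2 — apply |x|_p = p^{-v_p(x)} = 11^{-1} = 1/11.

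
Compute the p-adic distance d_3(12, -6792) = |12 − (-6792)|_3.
d_3(12, -6792) = 1/243

Step 1 — x − y = 12 − (-6792) = 6804. Step 2 — v_3(6804) = 5 (factor: 6804 = (3^5 · 28); the sign does not affect v_p). Step 3 — |x − y|_3 = 3^{-5} = 1/243.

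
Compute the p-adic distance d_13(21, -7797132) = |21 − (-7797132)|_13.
d_13(21, -7797132) = 1/371293

Step 1 — x − y = 21 − (-7797132) = 7797153. Step 2 — v_13(7797153) = 5 (factor: 7797153 = (13^5 · 21); the sign does not affect v_p). Step 3 — |x − y|_13 = 13^{-5} = 1/371293.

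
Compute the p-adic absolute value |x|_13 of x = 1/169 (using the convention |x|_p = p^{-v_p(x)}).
|1/169|_13 = 169

Step 1 — compute v_13(x) by factoring powers of 13 out of the numerator and denominator: v_13(1/169) = -2. Step 2 — apply |x|_p = p^{-v_p(x)} = 13^{2} = 169.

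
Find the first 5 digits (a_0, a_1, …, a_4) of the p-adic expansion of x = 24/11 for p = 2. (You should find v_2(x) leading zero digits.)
(a_0, …, a_4) = (0, 0, 0, 1, 0)

v_2(24/11) = 3, so a_0 = ... = a_2 = 0. Factor out: x = 2^3 · u with u = 3/11 a unit in ℤ_2. Expand u iteratively via a_{v+i} = u_i mod 2, u_{i+1} = (u_i − a_{v+i})/2:
  u_0 = 3/11;  a_3 = 1;  u_1 = (u_0 − 1)/2 = -4/11
  u_1 = -4/11;  a_4 = 0;  u_2 = (u_1 − 0)/2 = -2/11
Digits: (0, 0, 0, 1, 0).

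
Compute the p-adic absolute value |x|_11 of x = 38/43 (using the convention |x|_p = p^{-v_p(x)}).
|38/43|_11 = 1

Step 1 — compute v_11(x) by factoring powers of 11 out of the numerator and denominator: v_11(38/43) = 0. Step 2 — apply |x|_p = p^{-v_p(x)} = 11^{0} = 1.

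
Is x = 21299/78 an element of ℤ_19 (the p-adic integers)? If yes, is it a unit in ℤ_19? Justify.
x ∈ ℤ_19 but not a unit; v_19(x) = 2 > 0

ℤ_19 = {x ∈ ℚ_19 : v_19(x) ≥ 0} and ℤ_19^× = {x ∈ ℤ_19 : v_19(x) = 0}. Here v_19(21299/78) = v_19(num) − v_19(den) = 2; compare against these criteria.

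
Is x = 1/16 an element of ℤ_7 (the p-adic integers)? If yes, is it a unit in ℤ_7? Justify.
x ∈ ℤ_7^× (unit); v_7(x) = 0

ℤ_7 = {x ∈ ℚ_7 : v_7(x) ≥ 0} and ℤ_7^× = {x ∈ ℤ_7 : v_7(x) = 0}. Here v_7(1/16) = v_7(num) − v_7(den) = 0; compare against these criteria.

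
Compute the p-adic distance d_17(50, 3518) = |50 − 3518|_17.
d_17(50, 3518) = 1/289

Step 1 — x − y = 50 − 3518 = -3468. Step 2 — v_17(-3468) = 2 (factor: -3468 = −(17^2 · 12); the sign does not affect v_p). Step 3 — |x − y|_17 = 17^{-2} = 1/289.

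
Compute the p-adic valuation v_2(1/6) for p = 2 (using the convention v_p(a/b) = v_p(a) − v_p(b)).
v_2(1/6) = -1

Factor powers of 2 from the numerator and denominator of the reduced fraction: 1 = 2^0 · 1 and 6 = 2^1 · 3. Apply v_p(a/b) = v_p(a) − v_p(b): v_2(1/6) = 0 − 1 = -1.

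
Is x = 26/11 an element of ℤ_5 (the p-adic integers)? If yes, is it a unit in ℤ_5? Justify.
x ∈ ℤ_5^× (unit); v_5(x) = 0

ℤ_5 = {x ∈ ℚ_5 : v_5(x) ≥ 0} and ℤ_5^× = {x ∈ ℤ_5 : v_5(x) = 0}. Here v_5(26/11) = v_5(num) − v_5(den) = 0; compare against these criteria.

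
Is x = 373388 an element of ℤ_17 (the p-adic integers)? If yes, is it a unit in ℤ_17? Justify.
x ∈ ℤ_17 but not a unit; v_17(x) = 3 > 0

ℤ_17 = {x ∈ ℚ_17 : v_17(x) ≥ 0} and ℤ_17^× = {x ∈ ℤ_17 : v_17(x) = 0}. Here v_17(373388) = v_17(num) − v_17(den) = 3; compare against these criteria.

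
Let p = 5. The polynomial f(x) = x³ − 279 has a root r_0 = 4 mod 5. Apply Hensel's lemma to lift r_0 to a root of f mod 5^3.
r_2 = 109 (mod 125)

Hensel: r_{i+1} = r_i − f(r_i)/f′(r_i) mod 5^{i+2}, where f′(x) = 3x². Iterate:
  r_0 = 4 (mod 5)
  r_1 = 9 (mod 25)
  r_2 = 109 (mod 125)
Final: r = 109 with f(r) ≡ 0 mod 5^3.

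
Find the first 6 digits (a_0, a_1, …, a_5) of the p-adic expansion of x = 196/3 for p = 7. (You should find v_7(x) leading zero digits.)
(a_0, …, a_5) = (0, 0, 6, 4, 4, 4)

v_7(196/3) = 2, so a_0 = ... = a_1 = 0. Factor out: x = 7^2 · u with u = 4/3 a unit in ℤ_7. Expand u iteratively via a_{v+i} = u_i mod 7, u_{i+1} = (u_i − a_{v+i})/7:
  u_0 = 4/3;  a_2 = 6;  u_1 = (u_0 − 6)/7 = -2/3
  u_1 = -2/3;  a_3 = 4;  u_2 = (u_1 − 4)/7 = -2/3
  u_2 = -2/3;  a_4 = 4;  u_3 = (u_2 − 4)/7 = -2/3
  u_3 = -2/3;  a_5 = 4;  u_4 = (u_3 − 4)/7 = -2/3
Digits: (0, 0, 6, 4, 4, 4).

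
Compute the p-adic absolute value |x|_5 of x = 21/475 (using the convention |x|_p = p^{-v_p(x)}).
|21/475|_5 = 25

Step 1 — compute v_5(x) by factoring powers of 5 out of the numerator and denominator: v_5(21/475) = -2. Step 2 — apply |x|_p = p^{-v_p(x)} = 5^{2} = 25.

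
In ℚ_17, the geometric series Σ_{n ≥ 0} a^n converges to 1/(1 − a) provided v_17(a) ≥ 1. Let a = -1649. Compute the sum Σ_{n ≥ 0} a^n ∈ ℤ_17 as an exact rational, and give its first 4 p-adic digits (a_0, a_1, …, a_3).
Σ a^n = 1/(1 − a) = 1/1650;  first 4 digits = (1, 5, 2, 15)

v_17(a) = 1 ≥ 1, so the series converges in ℤ_17 to 1/(1 − a) = 1/(1 − (-1649)) = 1/1650. Expand this rational in ℤ_17: compute digits iteratively via d_i = x_i mod 17, x_{i+1} = (x_i − d_i)/17. The first 4 digits are (1, 5, 2, 15).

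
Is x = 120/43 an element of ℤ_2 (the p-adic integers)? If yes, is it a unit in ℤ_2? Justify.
x ∈ ℤ_2 but not a unit; v_2(x) = 3 > 0

ℤ_2 = {x ∈ ℚ_2 : v_2(x) ≥ 0} and ℤ_2^× = {x ∈ ℤ_2 : v_2(x) = 0}. Here v_2(120/43) = v_2(num) − v_2(den) = 3; compare against these criteria.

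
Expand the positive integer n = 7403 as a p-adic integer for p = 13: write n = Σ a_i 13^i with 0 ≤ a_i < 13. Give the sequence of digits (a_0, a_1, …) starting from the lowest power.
(a_0, a_1, …) = (6, 10, 4, 3)

Repeated division by 13 gives the digits low-to-high: 7403 = 6 + 10·13^1 + 4·13^2 + 3·13^3. Digit sequence: (6, 10, 4, 3).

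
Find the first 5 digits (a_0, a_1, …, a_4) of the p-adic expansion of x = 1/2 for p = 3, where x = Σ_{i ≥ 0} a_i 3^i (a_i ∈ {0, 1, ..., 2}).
(a_0, …, a_4) = (2, 1, 1, 1, 1)

v_3(1/2) = 0 (numerator and denominator both coprime to 3), so x ∈ ℤ_3^×. Compute digits iteratively via a_i = x_i mod 3, x_{i+1} = (x_i − a_i)/3, with x_0 = x:
  x_0 = 1/2;  a_0 = 2;  x_1 = (x_0 − 2)/3 = -1/2
  x_1 = -1/2;  a_1 = 1;  x_2 = (x_1 − 1)/3 = -1/2
  x_2 = -1/2;  a_2 = 1;  x_3 = (x_2 − 1)/3 = -1/2
  x_3 = -1/2;  a_3 = 1;  x_4 = (x_3 − 1)/3 = -1/2
  x_4 = -1/2;  a_4 = 1;  x_5 = (x_4 − 1)/3 = -1/2
Digits: (2, 1, 1, 1, 1).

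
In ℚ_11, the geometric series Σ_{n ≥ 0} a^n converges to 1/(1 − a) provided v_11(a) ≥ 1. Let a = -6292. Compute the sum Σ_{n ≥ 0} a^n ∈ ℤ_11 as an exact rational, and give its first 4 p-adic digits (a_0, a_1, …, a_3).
Σ a^n = 1/(1 − a) = 1/6293;  first 4 digits = (1, 0, 3, 6)

v_11(a) = 2 ≥ 1, so the series converges in ℤ_11 to 1/(1 − a) = 1/(1 − (-6292)) = 1/6293. Expand this rational in ℤ_11: compute digits iteratively via d_i = x_i mod 11, x_{i+1} = (x_i − d_i)/11. The first 4 digits are (1, 0, 3, 6).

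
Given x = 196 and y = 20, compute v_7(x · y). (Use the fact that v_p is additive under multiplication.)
v_7(3920) = 2

v_p(x) = 2 (factor: 196 = 7^2 · 4); v_p(y) = 0 (factor: 20 = 7^0 · 20). Additivity: v_p(xy) = v_p(x) + v_p(y) = 2 + 0 = 2. (Direct check: xy = 3920 = 7^2 · (80).)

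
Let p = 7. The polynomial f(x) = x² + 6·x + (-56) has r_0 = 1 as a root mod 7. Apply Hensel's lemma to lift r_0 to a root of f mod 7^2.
r_1 = 1 (mod 49)

Hensel: r_{i+1} = r_i − f(r_i)·(f′(r_i))^{-1} mod 7^{i+2}, f′(x) = 2x + 6. Iterate:
  r_0 = 1 (mod 7)
  r_1 = 1 (mod 49)
Final: r = 1 satisfies f(r) ≡ 0 mod 7^2.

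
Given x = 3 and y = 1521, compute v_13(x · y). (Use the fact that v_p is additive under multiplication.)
v_13(4563) = 2

v_p(x) = 0 (factor: 3 = 13^0 · 3); v_p(y) = 2 (factor: 1521 = 13^2 · 9). Additivity: v_p(xy) = v_p(x) + v_p(y) = 0 + 2 = 2. (Direct check: xy = 4563 = 13^2 · (27).)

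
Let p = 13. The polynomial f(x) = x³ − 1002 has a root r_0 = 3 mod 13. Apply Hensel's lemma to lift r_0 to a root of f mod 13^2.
r_1 = 133 (mod 169)

Hensel: r_{i+1} = r_i − f(r_i)/f′(r_i) mod 13^{i+2}, where f′(x) = 3x². Iterate:
  r_0 = 3 (mod 13)
  r_1 = 133 (mod 169)
Final: r = 133 with f(r) ≡ 0 mod 13^2.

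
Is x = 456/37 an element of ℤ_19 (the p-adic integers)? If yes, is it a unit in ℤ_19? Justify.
x ∈ ℤ_19 but not a unit; v_19(x) = 1 > 0

ℤ_19 = {x ∈ ℚ_19 : v_19(x) ≥ 0} and ℤ_19^× = {x ∈ ℤ_19 : v_19(x) = 0}. Here v_19(456/37) = v_19(num) − v_19(den) = 1; compare against these criteria.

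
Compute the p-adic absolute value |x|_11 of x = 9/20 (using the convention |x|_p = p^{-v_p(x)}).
|9/20|_11 = 1

Step 1 — compute v_11(x) by factoring powers of 11 out of the numerator and denominator: v_11(9/20) = 0. Step 2 — apply |x|_p = p^{-v_p(x)} = 11^{0} = 1.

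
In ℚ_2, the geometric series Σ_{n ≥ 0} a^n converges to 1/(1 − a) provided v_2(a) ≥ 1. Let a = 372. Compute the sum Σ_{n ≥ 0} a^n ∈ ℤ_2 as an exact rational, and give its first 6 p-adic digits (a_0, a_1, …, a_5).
Σ a^n = 1/(1 − a) = -1/371;  first 6 digits = (1, 0, 1, 0, 0, 0)

v_2(a) = 2 ≥ 1, so the series converges in ℤ_2 to 1/(1 − a) = 1/(1 − 372) = -1/371. Expand this rational in ℤ_2: compute digits iteratively via d_i = x_i mod 2, x_{i+1} = (x_i − d_i)/2. The first 6 digits are (1, 0, 1, 0, 0, 0).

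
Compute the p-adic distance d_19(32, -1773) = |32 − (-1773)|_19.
d_19(32, -1773) = 1/361

Step 1 — x − y = 32 − (-1773) = 1805. Step 2 — v_19(1805) = 2 (factor: 1805 = (19^2 · 5); the sign does not affect v_p). Step 3 — |x − y|_19 = 19^{-2} = 1/361.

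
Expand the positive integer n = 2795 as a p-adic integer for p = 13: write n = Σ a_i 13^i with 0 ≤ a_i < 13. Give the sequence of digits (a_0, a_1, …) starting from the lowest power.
(a_0, a_1, …) = (0, 7, 3, 1)

Repeated division by 13 gives the digits low-to-high: 2795 = 7·13^1 + 3·13^2 + 1·13^3. Digit sequence: (0, 7, 3, 1).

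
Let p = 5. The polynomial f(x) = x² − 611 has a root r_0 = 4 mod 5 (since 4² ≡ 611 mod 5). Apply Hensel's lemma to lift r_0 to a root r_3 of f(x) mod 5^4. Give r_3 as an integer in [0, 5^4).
r_3 = 519 (mod 625)

Hensel's recurrence: r_{i+1} = r_i − f(r_i)·(f′(r_i))^{-1} mod 5^{i+2}, with f′(x) = 2x. Iterate:
  r_0 = 4 (mod 5)
  r_1 = 19 (mod 25)
  r_2 = 19 (mod 125)
  r_3 = 519 (mod 625)
Final: r_3 = 519, and one checks f(r_3) ≡ 0 mod 5^4.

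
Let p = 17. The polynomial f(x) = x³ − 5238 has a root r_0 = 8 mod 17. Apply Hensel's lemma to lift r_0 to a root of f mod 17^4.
r_3 = 34824 (mod 83521)

Hensel: r_{i+1} = r_i − f(r_i)/f′(r_i) mod 17^{i+2}, where f′(x) = 3x². Iterate:
  r_0 = 8 (mod 17)
  r_1 = 144 (mod 289)
  r_2 = 433 (mod 4913)
  r_3 = 34824 (mod 83521)
Final: r = 34824 with f(r) ≡ 0 mod 17^4.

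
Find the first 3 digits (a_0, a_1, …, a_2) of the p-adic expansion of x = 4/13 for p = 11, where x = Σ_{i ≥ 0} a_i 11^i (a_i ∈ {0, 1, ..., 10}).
(a_0, …, a_2) = (2, 10, 5)

v_11(4/13) = 0 (numerator and denominator both coprime to 11), so x ∈ ℤ_11^×. Compute digits iteratively via a_i = x_i mod 11, x_{i+1} = (x_i − a_i)/11, with x_0 = x:
  x_0 = 4/13;  a_0 = 2;  x_1 = (x_0 − 2)/11 = -2/13
  x_1 = -2/13;  a_1 = 10;  x_2 = (x_1 − 10)/11 = -12/13
  x_2 = -12/13;  a_2 = 5;  x_3 = (x_2 − 5)/11 = -7/13
Digits: (2, 10, 5).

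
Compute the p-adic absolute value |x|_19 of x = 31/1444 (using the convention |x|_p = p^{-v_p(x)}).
|31/1444|_19 = 361

Step 1 — compute v_19(x) by factoring powers of 19 out of the numerator and denominator: v_19(31/1444) = -2. Step 2 — apply |x|_p = p^{-v_p(x)} = 19^{2} = 361.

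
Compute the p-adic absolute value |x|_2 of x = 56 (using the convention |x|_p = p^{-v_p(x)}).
|56|_2 = 1/8

Step 1 — compute v_2(x) by factoring powers of 2 out of the numerator and denominator: v_2(56) = 3. Step 2 — apply |x|_p = p^{-v_p(x)} = 2^{-3} = 1/8.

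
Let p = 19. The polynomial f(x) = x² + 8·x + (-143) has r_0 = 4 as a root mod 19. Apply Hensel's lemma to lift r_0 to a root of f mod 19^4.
r_3 = 6711 (mod 130321)

Hensel: r_{i+1} = r_i − f(r_i)·(f′(r_i))^{-1} mod 19^{i+2}, f′(x) = 2x + 8. Iterate:
  r_0 = 4 (mod 19)
  r_1 = 213 (mod 361)
  r_2 = 6711 (mod 6859)
  r_3 = 6711 (mod 130321)
Final: r = 6711 satisfies f(r) ≡ 0 mod 19^4.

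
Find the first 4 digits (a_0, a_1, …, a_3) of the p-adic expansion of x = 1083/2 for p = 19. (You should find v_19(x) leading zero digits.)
(a_0, …, a_3) = (0, 0, 11, 9)

v_19(1083/2) = 2, so a_0 = ... = a_1 = 0. Factor out: x = 19^2 · u with u = 3/2 a unit in ℤ_19. Expand u iteratively via a_{v+i} = u_i mod 19, u_{i+1} = (u_i − a_{v+i})/19:
  u_0 = 3/2;  a_2 = 11;  u_1 = (u_0 − 11)/19 = -1/2
  u_1 = -1/2;  a_3 = 9;  u_2 = (u_1 − 9)/19 = -1/2
Digits: (0, 0, 11, 9).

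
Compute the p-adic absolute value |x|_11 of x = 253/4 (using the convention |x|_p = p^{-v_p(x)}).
|253/4|_11 = 1/11

Step 1 — compute v_11(x) by factoring powers of 11 out of the numerator and denominator: v_11(253/4) = 1. Step 2 — apply |x|_p = p^{-v_p(x)} = 11^{-1} = 1/11.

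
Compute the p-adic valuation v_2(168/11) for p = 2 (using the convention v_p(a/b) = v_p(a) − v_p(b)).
v_2(168/11) = 3

Factor powers of 2 from the numerator and denominator of the reduced fraction: 168 = 2^3 · 21 and 11 = 2^0 · 11. Apply v_p(a/b) = v_p(a) − v_p(b): v_2(168/11) = 3 − 0 = 3.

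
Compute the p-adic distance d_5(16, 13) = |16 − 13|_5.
d_5(16, 13) = 1

Step 1 — x − y = 16 − 13 = 3. Step 2 — v_5(3) = 0 (factor: 3 = (5^0 · 3); the sign does not affect v_p). Step 3 — |x − y|_5 = 5^{0} = 1.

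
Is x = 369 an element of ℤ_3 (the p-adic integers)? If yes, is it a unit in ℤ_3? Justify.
x ∈ ℤ_3 but not a unit; v_3(x) = 2 > 0

ℤ_3 = {x ∈ ℚ_3 : v_3(x) ≥ 0} and ℤ_3^× = {x ∈ ℤ_3 : v_3(x) = 0}. Here v_3(369) = v_3(num) − v_3(den) = 2; compare against these criteria.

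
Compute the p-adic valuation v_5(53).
v_5(53) = 0

v_5(n) is the largest exponent k such that 5^k divides n. Factor out: 53 = 5^0 · 53. (Sign doesn't affect v_p.) So v_5(53) = 0.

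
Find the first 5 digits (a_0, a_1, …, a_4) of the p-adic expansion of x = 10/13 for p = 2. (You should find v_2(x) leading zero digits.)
(a_0, …, a_4) = (0, 1, 0, 0, 1)

v_2(10/13) = 1, so a_0 = ... = a_0 = 0. Factor out: x = 2^1 · u with u = 5/13 a unit in ℤ_2. Expand u iteratively via a_{v+i} = u_i mod 2, u_{i+1} = (u_i − a_{v+i})/2:
  u_0 = 5/13;  a_1 = 1;  u_1 = (u_0 − 1)/2 = -4/13
  u_1 = -4/13;  a_2 = 0;  u_2 = (u_1 − 0)/2 = -2/13
  u_2 = -2/13;  a_3 = 0;  u_3 = (u_2 − 0)/2 = -1/13
  u_3 = -1/13;  a_4 = 1;  u_4 = (u_3 − 1)/2 = -7/13
Digits: (0, 1, 0, 0, 1).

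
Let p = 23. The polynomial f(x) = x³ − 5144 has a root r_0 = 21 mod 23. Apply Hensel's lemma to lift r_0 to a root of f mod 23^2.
r_1 = 251 (mod 529)

Hensel: r_{i+1} = r_i − f(r_i)/f′(r_i) mod 23^{i+2}, where f′(x) = 3x². Iterate:
  r_0 = 21 (mod 23)
  r_1 = 251 (mod 529)
Final: r = 251 with f(r) ≡ 0 mod 23^2.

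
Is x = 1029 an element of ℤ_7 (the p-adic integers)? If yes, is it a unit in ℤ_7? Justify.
x ∈ ℤ_7 but not a unit; v_7(x) = 3 > 0

ℤ_7 = {x ∈ ℚ_7 : v_7(x) ≥ 0} and ℤ_7^× = {x ∈ ℤ_7 : v_7(x) = 0}. Here v_7(1029) = v_7(num) − v_7(den) = 3; compare against these criteria.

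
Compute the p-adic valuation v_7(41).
v_7(41) = 0

v_7(n) is the largest exponent k such that 7^k divides n. Factor out: 41 = 7^0 · 41. (Sign doesn't affect v_p.) So v_7(41) = 0.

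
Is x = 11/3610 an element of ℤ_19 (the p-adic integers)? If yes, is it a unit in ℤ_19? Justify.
x ∉ ℤ_19 (v_19(x) = -2 < 0)

ℤ_19 = {x ∈ ℚ_19 : v_19(x) ≥ 0} and ℤ_19^× = {x ∈ ℤ_19 : v_19(x) = 0}. Here v_19(11/3610) = v_19(num) − v_19(den) = -2; compare against these criteria.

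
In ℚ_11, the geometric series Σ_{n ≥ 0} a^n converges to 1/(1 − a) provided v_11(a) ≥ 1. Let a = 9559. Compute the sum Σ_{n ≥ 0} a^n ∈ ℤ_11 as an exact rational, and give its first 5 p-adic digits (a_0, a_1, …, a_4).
Σ a^n = 1/(1 − a) = -1/9558;  first 5 digits = (1, 0, 2, 7, 4)

v_11(a) = 2 ≥ 1, so the series converges in ℤ_11 to 1/(1 − a) = 1/(1 − 9559) = -1/9558. Expand this rational in ℤ_11: compute digits iteratively via d_i = x_i mod 11, x_{i+1} = (x_i − d_i)/11. The first 5 digits are (1, 0, 2, 7, 4).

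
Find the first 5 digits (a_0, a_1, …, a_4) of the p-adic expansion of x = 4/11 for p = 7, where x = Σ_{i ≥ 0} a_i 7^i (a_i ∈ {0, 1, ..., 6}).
(a_0, …, a_4) = (1, 5, 5, 3, 2)

v_7(4/11) = 0 (numerator and denominator both coprime to 7), so x ∈ ℤ_7^×. Compute digits iteratively via a_i = x_i mod 7, x_{i+1} = (x_i − a_i)/7, with x_0 = x:
  x_0 = 4/11;  a_0 = 1;  x_1 = (x_0 − 1)/7 = -1/11
  x_1 = -1/11;  a_1 = 5;  x_2 = (x_1 − 5)/7 = -8/11
  x_2 = -8/11;  a_2 = 5;  x_3 = (x_2 − 5)/7 = -9/11
  x_3 = -9/11;  a_3 = 3;  x_4 = (x_3 − 3)/7 = -6/11
  x_4 = -6/11;  a_4 = 2;  x_5 = (x_4 − 2)/7 = -4/11
Digits: (1, 5, 5, 3, 2).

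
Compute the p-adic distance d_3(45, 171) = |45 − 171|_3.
d_3(45, 171) = 1/9

Step 1 — x − y = 45 − 171 = -126. Step 2 — v_3(-126) = 2 (factor: -126 = −(3^2 · 14); the sign does not affect v_p). Step 3 — |x − y|_3 = 3^{-2} = 1/9.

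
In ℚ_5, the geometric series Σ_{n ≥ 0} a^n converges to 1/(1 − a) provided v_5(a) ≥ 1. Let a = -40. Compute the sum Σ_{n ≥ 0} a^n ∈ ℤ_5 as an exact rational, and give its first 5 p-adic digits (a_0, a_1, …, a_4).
Σ a^n = 1/(1 − a) = 1/41;  first 5 digits = (1, 2, 2, 0, 1)

v_5(a) = 1 ≥ 1, so the series converges in ℤ_5 to 1/(1 − a) = 1/(1 − (-40)) = 1/41. Expand this rational in ℤ_5: compute digits iteratively via d_i = x_i mod 5, x_{i+1} = (x_i − d_i)/5. The first 5 digits are (1, 2, 2, 0, 1).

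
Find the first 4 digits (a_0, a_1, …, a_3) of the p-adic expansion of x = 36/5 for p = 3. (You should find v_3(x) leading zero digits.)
(a_0, …, a_3) = (0, 0, 2, 2)

v_3(36/5) = 2, so a_0 = ... = a_1 = 0. Factor out: x = 3^2 · u with u = 4/5 a unit in ℤ_3. Expand u iteratively via a_{v+i} = u_i mod 3, u_{i+1} = (u_i − a_{v+i})/3:
  u_0 = 4/5;  a_2 = 2;  u_1 = (u_0 − 2)/3 = -2/5
  u_1 = -2/5;  a_3 = 2;  u_2 = (u_1 − 2)/3 = -4/5
Digits: (0, 0, 2, 2).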